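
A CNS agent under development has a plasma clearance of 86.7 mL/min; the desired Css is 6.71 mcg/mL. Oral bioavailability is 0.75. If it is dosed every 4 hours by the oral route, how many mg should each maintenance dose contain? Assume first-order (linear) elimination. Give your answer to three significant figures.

186 mg

Convert clearance: 86.7 mL/min × 60 min/h ÷ 1000 mL/L = 5.202 L/h
At steady state, dose per interval replaces the amount cleared in that interval: F·D/τ = CL·Css.
D = CL × Css × τ / F = 5.202 × 6.71 × 4 / 0.75 = 186.2 mg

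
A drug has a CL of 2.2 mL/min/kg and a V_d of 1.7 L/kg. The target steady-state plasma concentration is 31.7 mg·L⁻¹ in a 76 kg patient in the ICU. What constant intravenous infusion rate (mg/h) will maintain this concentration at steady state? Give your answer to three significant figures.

318 mg/h

CL = 2.2 mL/min/kg × 76 kg = 167.2 mL/min = 167.2 × 60/1000 = 10.03 L/h
R₀ = 10.03 × 31.7 = 318.0 mg/h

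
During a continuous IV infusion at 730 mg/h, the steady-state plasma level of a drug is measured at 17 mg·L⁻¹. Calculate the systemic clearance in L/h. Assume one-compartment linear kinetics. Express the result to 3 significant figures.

At steady state, infusion rate = CL × Css, so CL = rate / Css.
CL = 730 / 17 = 42.94 L/h

42.9 L/h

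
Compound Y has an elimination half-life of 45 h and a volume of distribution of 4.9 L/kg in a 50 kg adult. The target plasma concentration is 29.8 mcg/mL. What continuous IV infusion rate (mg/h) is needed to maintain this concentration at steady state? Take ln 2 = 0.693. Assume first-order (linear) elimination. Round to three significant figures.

112 mg/h

Vd = 4.9 L/kg × 50 kg = 245.0 L
CL = ln 2 · Vd / t½ = 0.693 × 245.0 / 45 = 3.773 L/h
Infusion rate = CL × Css = 3.773 × 29.8 = 112.4 mg/h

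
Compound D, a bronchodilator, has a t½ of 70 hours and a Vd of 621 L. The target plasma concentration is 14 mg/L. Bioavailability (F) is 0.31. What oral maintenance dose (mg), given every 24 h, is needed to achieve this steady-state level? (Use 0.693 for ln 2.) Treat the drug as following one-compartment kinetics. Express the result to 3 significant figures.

k = 0.693/70 = 0.009900 h⁻¹, so CL = k·Vd = 0.009900 × 621.0 = 6.148 L/h
D = CL × Css × τ / F = 6.148 × 14 × 24 / 0.31 = 6664 mg

6660 mg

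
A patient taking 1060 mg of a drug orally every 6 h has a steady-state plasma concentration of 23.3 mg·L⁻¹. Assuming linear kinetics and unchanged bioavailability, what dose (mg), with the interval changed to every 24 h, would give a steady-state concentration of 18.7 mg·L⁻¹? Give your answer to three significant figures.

3400 mg

With linear kinetics, Css is proportional to dose rate (D/τ) at fixed clearance.
D₂ = D₁ × (Css,target / Css,current) × (τ₂/τ₁) = 1060 × (18.7/23.3) × (24/6) = 3403 mg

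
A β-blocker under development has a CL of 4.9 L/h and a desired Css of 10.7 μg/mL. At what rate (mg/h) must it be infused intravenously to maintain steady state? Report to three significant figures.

At steady state, infusion rate equals elimination rate: rate in = CL × Css.
Rate = CL × Css = 4.900 × 10.7 = 52.43 mg/h

52.4 mg/h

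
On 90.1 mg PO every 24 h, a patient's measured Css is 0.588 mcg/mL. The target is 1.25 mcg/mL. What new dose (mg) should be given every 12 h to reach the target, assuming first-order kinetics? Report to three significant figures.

With linear kinetics, Css is proportional to dose rate (D/τ) at fixed clearance.
D₂ = D₁ × (Css,target / Css,current) × (τ₂/τ₁) = 90.1 × (1.25/0.588) × (12/24) = 95.77 mg

95.8 mg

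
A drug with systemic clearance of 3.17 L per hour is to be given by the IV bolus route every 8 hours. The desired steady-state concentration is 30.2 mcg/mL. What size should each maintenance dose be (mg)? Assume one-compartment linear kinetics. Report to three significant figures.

766 mg

At steady state, dose per interval replaces the amount cleared in that interval: D/τ = CL·Css.
D = CL × Css × τ = 3.170 × 30.2 × 8 = 765.9 mg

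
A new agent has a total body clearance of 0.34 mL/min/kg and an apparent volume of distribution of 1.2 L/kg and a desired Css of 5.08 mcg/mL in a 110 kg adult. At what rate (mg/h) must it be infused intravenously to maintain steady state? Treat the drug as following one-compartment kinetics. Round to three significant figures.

11.4 mg/h

CL = 0.34 mL/min/kg × 110 kg = 37.40 mL/min = 37.40 × 60/1000 = 2.244 L/h
Rate = CL × Css = 2.244 × 5.08 = 11.40 mg/h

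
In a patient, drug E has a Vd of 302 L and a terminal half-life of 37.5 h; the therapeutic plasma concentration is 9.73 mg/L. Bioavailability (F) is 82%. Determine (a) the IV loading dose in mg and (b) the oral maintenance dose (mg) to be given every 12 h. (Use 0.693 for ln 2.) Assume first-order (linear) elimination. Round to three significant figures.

(a) 2940 mg; (b) 795 mg

LD = Vd × C = 302.0 × 9.73 = 2938 mg
CL = 0.693 × Vd / t½ = 0.693 × 302.0 / 37.5 = 5.581 L/h
D = CL × Css × τ / F = 5.581 × 9.73 × 12 / 0.82 = 794.7 mg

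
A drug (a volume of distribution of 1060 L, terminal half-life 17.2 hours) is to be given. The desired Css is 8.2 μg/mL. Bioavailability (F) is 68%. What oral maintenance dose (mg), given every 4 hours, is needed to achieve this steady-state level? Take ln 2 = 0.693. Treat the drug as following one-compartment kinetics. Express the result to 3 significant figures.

2060 mg

k = 0.693/17.2 = 0.04029 h⁻¹, so CL = k·Vd = 0.04029 × 1060 = 42.71 L/h
D = CL × Css × τ / F = 42.71 × 8.2 × 4 / 0.68 = 2060 mg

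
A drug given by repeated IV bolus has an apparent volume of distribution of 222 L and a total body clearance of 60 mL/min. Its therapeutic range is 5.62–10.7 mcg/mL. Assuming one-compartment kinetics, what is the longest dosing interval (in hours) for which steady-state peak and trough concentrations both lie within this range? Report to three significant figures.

39.7 h

Convert clearance: 60 mL/min × 60 min/h ÷ 1000 mL/L = 3.600 L/h
k = CL / Vd = 3.600 / 222.0 = 0.01622 h⁻¹
Between IV bolus doses, concentration decays as C = C₀·e^(−kτ), so C_peak/C_trough = e^(kτ).
τ_max = ln(C_peak/C_trough) / k = ln(10.7/5.62) / 0.01622 = 0.6439 / 0.01622 = 39.70 h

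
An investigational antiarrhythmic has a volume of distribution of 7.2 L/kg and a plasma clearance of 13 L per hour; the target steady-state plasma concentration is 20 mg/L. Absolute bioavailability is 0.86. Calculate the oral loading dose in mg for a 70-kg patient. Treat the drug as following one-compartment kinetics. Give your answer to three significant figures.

Vd = 7.2 L/kg × 70 kg = 504.0 L
LD = Vd × C / F = 504.0 × 20.00 / 0.86 = 11720 mg

11700 mg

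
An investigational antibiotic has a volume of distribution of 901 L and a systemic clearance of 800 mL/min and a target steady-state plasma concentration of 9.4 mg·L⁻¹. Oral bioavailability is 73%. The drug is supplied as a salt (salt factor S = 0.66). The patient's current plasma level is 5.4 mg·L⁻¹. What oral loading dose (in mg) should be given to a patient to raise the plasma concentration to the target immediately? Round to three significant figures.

7480 mg

Concentration deficit ΔC = 9.4 − 5.4 = 4.000 mg/L
LD = Vd × ΔC / F / S = 901.0 × 4.000 / 0.73 / 0.66 = 7480 mg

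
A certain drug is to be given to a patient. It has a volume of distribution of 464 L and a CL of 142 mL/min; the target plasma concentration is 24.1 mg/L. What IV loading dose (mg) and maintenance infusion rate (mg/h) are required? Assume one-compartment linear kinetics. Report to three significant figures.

(a) 11200 mg; (b) 205 mg/h

Loading dose = Vd × C = 464.0 × 24.1 = 11180 mg
Convert clearance: 142 mL/min × 60 min/h ÷ 1000 mL/L = 8.520 L/h
Maintenance: replace elimination → rate = CL × Css = 8.520 × 24.1 = 205.3 mg/h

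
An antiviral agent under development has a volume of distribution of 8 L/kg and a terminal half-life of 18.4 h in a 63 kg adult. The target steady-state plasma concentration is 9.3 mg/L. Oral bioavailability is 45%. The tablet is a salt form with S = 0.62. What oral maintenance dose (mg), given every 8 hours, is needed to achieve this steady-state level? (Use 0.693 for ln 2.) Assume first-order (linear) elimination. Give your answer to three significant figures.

Vd(total) = 63 kg × 8 L/kg = 504.0 L
CL = ln 2 · Vd / t½ = 0.693 × 504.0 / 18.4 = 18.98 L/h
D = CL × Css × τ / F / S = 18.98 × 9.3 × 8 / 0.45 / 0.62 = 5061 mg

5060 mg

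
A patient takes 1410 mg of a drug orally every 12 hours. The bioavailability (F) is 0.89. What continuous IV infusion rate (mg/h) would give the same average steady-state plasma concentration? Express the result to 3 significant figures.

Equivalent systemic input: infusion rate = F·D/τ.
Rate = 0.89 × 1410 / 12 = 104.6 mg/h

105 mg/h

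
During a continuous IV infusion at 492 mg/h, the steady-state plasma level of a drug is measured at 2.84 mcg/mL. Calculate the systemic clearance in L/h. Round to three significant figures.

173 L/h

At steady state, infusion rate = CL × Css, so CL = rate / Css.
CL = 492 / 2.84 = 173.2 L/h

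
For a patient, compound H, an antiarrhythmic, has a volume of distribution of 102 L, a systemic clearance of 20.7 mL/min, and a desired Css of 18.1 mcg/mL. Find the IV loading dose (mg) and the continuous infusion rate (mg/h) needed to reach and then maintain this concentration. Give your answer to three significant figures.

Loading: fill Vd to C_target → 102.0 L × 18.1 mg/L = 1846 mg
CL = 20.7 mL/min × 60/1000 = 1.242 L/h
Maintenance: replace elimination → rate = CL × Css = 1.242 × 18.1 = 22.48 mg/h

(a) 1850 mg; (b) 22.5 mg/h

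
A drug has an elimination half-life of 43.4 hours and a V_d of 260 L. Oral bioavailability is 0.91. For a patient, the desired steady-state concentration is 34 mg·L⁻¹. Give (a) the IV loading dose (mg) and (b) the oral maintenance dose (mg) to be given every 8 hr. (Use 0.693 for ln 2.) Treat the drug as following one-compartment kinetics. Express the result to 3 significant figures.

(a) 8840 mg; (b) 1240 mg

LD = Vd × C = 260.0 × 34 = 8840 mg
CL = 0.693 × Vd / t½ = 0.693 × 260.0 / 43.4 = 4.152 L/h
D = CL × Css × τ / F = 4.152 × 34 × 8 / 0.91 = 1241 mg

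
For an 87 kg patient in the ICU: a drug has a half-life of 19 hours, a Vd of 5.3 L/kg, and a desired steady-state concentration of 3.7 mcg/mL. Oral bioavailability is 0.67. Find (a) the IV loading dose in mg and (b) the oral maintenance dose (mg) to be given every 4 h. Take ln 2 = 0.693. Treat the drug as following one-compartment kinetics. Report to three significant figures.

(a) 1710 mg; (b) 372 mg

Total Vd = 5.3 × 87 = 461.1 L
LD = Vd × C = 461.1 × 3.7 = 1706 mg
CL = 0.693 × Vd / t½ = 0.693 × 461.1 / 19 = 16.82 L/h
D = CL × Css × τ / F = 16.82 × 3.7 × 4 / 0.67 = 371.5 mg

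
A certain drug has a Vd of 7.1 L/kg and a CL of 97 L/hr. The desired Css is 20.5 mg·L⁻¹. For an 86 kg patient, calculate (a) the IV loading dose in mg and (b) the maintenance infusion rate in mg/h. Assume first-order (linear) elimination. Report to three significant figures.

Vd = 7.1 L/kg × 86 kg = 610.6 L
Loading: fill Vd to C_target → 610.6 L × 20.5 mg/L = 12520 mg
Maintenance: replace elimination → rate = CL × Css = 97.00 × 20.5 = 1989 mg/h

(a) 12500 mg; (b) 1990 mg/h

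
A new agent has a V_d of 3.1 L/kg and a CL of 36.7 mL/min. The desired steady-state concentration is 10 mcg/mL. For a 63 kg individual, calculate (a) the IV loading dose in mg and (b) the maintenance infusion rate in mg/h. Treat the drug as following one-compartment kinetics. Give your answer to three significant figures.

Vd = 3.1 L/kg × 63 kg = 195.3 L
LD = Vd · C_target = 195.3 × 10 = 1953 mg
CL = 36.7 mL/min = 36.7 × 0.06 = 2.202 L/h
Infusion rate = 2.202 L/h × 10 mg/L = 22.02 mg/h

(a) 1950 mg; (b) 22.0 mg/h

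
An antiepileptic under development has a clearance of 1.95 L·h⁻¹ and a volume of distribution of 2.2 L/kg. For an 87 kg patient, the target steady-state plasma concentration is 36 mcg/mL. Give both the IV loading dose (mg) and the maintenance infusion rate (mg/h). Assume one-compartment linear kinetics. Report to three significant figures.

Total Vd = 2.2 × 87 = 191.4 L
Loading: fill Vd to C_target → 191.4 L × 36 mg/L = 6890 mg
Maintenance infusion rate = CL × Css = 1.950 × 36 = 70.20 mg/h

(a) 6890 mg; (b) 70.2 mg/h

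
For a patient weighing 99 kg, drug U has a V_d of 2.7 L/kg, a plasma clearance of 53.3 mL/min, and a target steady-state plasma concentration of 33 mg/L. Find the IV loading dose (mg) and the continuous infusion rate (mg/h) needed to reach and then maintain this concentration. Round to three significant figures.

(a) 8820 mg; (b) 106 mg/h

Vd = 2.7 L/kg × 99 kg = 267.3 L
Loading: fill Vd to C_target → 267.3 L × 33 mg/L = 8821 mg
Convert clearance: 53.3 mL/min × 60 min/h ÷ 1000 mL/L = 3.198 L/h
Infusion rate = 3.198 L/h × 33 mg/L = 105.5 mg/h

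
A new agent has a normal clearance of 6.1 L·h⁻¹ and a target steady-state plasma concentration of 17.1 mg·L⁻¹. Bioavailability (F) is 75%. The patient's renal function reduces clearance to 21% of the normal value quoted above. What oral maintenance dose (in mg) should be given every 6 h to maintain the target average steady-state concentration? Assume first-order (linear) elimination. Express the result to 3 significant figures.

175 mg

Patient clearance = 0.21 × 6.100 = 1.281 L/h
D = CL × Css × τ / F = 1.281 × 17.1 × 6 / 0.75 = 175.2 mg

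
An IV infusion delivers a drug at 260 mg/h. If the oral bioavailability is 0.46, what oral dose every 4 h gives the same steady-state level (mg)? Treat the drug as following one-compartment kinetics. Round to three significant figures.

2260 mg

To maintain the same Css, the systemic dosing rate must be unchanged: F·D/τ = infusion rate.
D = rate × τ / F = 260 × 4 / 0.46 = 2261 mg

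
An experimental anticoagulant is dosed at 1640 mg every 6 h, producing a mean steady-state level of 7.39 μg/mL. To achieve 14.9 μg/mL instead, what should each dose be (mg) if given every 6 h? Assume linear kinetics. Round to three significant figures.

3310 mg

For first-order elimination, Css ∝ F·D/(CL·τ); F and CL are unchanged, so Css ∝ D/τ.
D₂ = D₁ × (Css,target / Css,current) = 1640 × 14.9/7.39 = 3307 mg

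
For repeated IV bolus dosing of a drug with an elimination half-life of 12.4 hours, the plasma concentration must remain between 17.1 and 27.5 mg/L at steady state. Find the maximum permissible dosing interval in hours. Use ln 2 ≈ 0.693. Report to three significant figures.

8.50 h

k = 0.693 / t½ = 0.693 / 12.4 = 0.05589 h⁻¹
Between IV bolus doses, concentration decays as C = C₀·e^(−kτ), so C_peak/C_trough = e^(kτ).
τ_max = ln(C_peak/C_trough) / k = ln(27.5/17.1) / 0.05589 = 0.4751 / 0.05589 = 8.501 h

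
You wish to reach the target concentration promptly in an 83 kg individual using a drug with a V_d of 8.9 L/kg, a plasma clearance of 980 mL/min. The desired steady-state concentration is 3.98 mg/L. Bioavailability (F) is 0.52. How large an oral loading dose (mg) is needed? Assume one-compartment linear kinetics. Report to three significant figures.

5650 mg

Vd(total) = 83 kg × 8.9 L/kg = 738.7 L
LD = Vd × C / F = 738.7 × 3.980 / 0.52 = 5654 mg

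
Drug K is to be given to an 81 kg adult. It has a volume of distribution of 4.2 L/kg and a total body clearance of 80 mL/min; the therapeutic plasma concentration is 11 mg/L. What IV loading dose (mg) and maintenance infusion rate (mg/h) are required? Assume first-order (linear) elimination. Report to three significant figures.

(a) 3740 mg; (b) 52.8 mg/h

Vd = 4.2 L/kg × 81 kg = 340.2 L
LD = Vd · C_target = 340.2 × 11 = 3742 mg
Convert clearance: 80 mL/min × 60 min/h ÷ 1000 mL/L = 4.800 L/h
Maintenance infusion rate = CL × Css = 4.800 × 11 = 52.80 mg/h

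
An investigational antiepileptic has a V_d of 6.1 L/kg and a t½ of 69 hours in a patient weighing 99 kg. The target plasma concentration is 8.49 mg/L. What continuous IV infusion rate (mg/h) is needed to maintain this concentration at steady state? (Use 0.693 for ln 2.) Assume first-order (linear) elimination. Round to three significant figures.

Vd = 6.1 L/kg × 99 kg = 603.9 L
k = 0.693/69 = 0.01004 h⁻¹, so CL = k·Vd = 0.01004 × 603.9 = 6.063 L/h
Infusion rate = CL × Css = 6.063 × 8.49 = 51.47 mg/h

51.5 mg/h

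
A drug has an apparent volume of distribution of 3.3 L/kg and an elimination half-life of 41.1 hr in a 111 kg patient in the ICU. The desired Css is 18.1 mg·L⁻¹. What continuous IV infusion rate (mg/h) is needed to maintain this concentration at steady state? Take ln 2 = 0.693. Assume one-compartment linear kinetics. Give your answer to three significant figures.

112 mg/h

Vd(total) = 111 kg × 3.3 L/kg = 366.3 L
CL = 0.693 × Vd / t½ = 0.693 × 366.3 / 41.1 = 6.176 L/h
Infusion rate = CL × Css = 6.176 × 18.1 = 111.8 mg/h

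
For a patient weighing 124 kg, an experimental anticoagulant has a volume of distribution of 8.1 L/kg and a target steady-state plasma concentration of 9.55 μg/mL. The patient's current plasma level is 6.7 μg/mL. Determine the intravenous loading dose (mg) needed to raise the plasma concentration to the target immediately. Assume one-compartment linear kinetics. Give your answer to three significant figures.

2860 mg

Vd(total) = 124 kg × 8.1 L/kg = 1004 L
Concentration deficit ΔC = 9.55 − 6.7 = 2.850 mg/L
LD = Vd × ΔC = 1004 × 2.850 = 2861 mg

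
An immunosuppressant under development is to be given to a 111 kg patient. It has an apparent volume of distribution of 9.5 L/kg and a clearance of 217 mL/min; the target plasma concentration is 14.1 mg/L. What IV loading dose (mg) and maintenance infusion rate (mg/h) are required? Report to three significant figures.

(a) 14900 mg; (b) 184 mg/h

Total Vd = 9.5 × 111 = 1055 L
LD = Vd · C_target = 1055 × 14.1 = 14880 mg
Convert clearance: 217 mL/min × 60 min/h ÷ 1000 mL/L = 13.02 L/h
Maintenance infusion rate = CL × Css = 13.02 × 14.1 = 183.6 mg/h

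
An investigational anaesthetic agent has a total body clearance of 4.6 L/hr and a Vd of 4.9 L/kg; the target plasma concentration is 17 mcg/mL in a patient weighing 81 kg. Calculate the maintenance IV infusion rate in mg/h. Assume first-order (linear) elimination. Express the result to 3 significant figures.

At steady state, infusion rate equals elimination rate: rate in = CL × Css.
Infusion rate = CL · Css = 4.600 L/h × 17 mg/L = 78.20 mg/h

78.2 mg/h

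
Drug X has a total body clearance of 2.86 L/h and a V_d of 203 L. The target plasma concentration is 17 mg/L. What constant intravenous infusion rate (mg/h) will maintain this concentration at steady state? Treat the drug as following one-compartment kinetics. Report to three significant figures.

Rate = CL × Css = 2.860 × 17 = 48.62 mg/h

48.6 mg/h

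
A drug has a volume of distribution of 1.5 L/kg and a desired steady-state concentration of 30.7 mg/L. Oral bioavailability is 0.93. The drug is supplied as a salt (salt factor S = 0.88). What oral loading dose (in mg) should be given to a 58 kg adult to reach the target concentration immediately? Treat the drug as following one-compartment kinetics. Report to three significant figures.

3260 mg

Total Vd = 1.5 × 58 = 87.00 L
LD = Vd × C / F / S = 87.00 × 30.70 / 0.93 / 0.88 = 3264 mg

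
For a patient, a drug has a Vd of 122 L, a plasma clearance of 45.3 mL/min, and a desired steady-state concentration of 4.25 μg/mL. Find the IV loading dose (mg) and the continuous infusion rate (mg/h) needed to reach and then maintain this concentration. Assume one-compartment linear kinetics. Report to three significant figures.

Loading dose = Vd × C = 122.0 × 4.25 = 518.5 mg
CL = 45.3 mL/min = 45.3 × 0.06 = 2.718 L/h
Maintenance: replace elimination → rate = CL × Css = 2.718 × 4.25 = 11.55 mg/h

(a) 519 mg; (b) 11.6 mg/h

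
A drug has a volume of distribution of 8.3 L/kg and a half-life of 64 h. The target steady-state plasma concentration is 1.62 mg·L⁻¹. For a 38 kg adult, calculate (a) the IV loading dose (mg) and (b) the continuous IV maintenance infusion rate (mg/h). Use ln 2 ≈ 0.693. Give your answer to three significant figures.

(a) 511 mg; (b) 5.53 mg/h

Vd = 8.3 L/kg × 38 kg = 315.4 L
LD = Vd × C = 315.4 × 1.62 = 510.9 mg
CL = 0.693 × Vd / t½ = 0.693 × 315.4 / 64 = 3.415 L/h
Infusion rate = CL × Css = 3.415 × 1.62 = 5.532 mg/h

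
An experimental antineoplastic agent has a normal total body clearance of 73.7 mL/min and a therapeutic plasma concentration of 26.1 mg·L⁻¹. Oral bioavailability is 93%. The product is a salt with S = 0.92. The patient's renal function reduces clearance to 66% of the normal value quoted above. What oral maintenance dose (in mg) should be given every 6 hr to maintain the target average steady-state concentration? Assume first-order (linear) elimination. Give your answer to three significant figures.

534 mg

Convert clearance: 73.7 mL/min × 60 min/h ÷ 1000 mL/L = 4.422 L/h
Patient clearance = 0.66 × 4.422 = 2.919 L/h
D = CL × Css × τ / F / S = 2.919 × 26.1 × 6 / 0.93 / 0.92 = 534.3 mg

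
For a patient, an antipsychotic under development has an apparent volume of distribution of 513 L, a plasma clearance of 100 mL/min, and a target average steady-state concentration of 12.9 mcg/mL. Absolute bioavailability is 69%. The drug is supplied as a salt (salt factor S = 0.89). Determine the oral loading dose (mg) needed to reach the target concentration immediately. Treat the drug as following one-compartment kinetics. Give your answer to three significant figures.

10800 mg

LD = Vd × C / F / S = 513.0 × 12.90 / 0.69 / 0.89 = 10780 mg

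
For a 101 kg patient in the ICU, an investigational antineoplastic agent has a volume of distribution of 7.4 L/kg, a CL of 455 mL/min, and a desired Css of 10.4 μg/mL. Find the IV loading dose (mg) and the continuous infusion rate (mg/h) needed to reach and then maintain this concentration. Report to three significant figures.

(a) 7770 mg; (b) 284 mg/h

Total Vd = 7.4 × 101 = 747.4 L
Loading dose = Vd × C = 747.4 × 10.4 = 7773 mg
CL = 455 mL/min = 455 × 0.06 = 27.30 L/h
Infusion rate = 27.30 L/h × 10.4 mg/L = 283.9 mg/h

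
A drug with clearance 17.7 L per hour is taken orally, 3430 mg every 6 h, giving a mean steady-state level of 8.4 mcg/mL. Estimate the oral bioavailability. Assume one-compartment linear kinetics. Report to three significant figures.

0.260

F·D/τ = CL·Css at steady state → F = CL·Css·τ / D.
F = 17.7 × 8.4 × 6 / 3430 = 0.260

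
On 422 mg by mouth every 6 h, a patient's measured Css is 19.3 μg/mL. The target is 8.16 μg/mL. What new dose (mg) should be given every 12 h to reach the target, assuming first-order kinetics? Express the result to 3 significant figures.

For first-order elimination, Css ∝ F·D/(CL·τ); F and CL are unchanged, so Css ∝ D/τ.
D₂ = D₁ × (Css,target / Css,current) × (τ₂/τ₁) = 422 × (8.16/19.3) × (12/6) = 356.8 mg

357 mg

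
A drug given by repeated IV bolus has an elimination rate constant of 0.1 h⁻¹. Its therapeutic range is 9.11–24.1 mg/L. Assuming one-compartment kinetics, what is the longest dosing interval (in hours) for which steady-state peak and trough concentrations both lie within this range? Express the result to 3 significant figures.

9.73 h

Between IV bolus doses, concentration decays as C = C₀·e^(−kτ), so C_peak/C_trough = e^(kτ).
τ_max = ln(C_peak/C_trough) / k = ln(24.1/9.11) / 0.1000 = 0.9728 / 0.1000 = 9.728 h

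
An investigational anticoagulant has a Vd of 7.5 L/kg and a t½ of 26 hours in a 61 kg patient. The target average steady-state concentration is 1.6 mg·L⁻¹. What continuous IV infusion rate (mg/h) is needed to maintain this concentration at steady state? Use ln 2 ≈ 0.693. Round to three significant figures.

Total Vd = 7.5 × 61 = 457.5 L
CL = 0.693 × Vd / t½ = 0.693 × 457.5 / 26 = 12.19 L/h
Infusion rate = CL × Css = 12.19 × 1.6 = 19.50 mg/h

19.5 mg/h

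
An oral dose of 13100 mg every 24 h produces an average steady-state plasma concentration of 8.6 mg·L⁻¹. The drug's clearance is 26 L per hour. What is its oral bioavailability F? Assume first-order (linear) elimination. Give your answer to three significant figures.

0.410

F·D/τ = CL·Css at steady state → F = CL·Css·τ / D.
F = 26 × 8.6 × 24 / 13100 = 0.410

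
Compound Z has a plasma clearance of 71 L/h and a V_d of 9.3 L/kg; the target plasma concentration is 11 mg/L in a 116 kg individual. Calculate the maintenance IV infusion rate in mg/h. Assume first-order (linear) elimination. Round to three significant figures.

781 mg/h

Maintenance depends on clearance, not Vd — rate in must match rate out.
Rate = CL × Css = 71.00 × 11 = 781.0 mg/h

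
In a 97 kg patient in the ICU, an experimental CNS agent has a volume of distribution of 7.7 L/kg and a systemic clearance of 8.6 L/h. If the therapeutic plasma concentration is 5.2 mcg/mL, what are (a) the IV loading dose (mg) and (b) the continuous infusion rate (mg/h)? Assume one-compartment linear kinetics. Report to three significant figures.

Vd(total) = 97 kg × 7.7 L/kg = 746.9 L
LD = Vd · C_target = 746.9 × 5.2 = 3884 mg
Maintenance infusion rate = CL × Css = 8.600 × 5.2 = 44.72 mg/h

(a) 3880 mg; (b) 44.7 mg/h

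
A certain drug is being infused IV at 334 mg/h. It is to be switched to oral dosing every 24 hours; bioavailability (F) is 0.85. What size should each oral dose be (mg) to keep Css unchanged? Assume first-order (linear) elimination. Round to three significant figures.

9430 mg

To maintain the same Css, the systemic dosing rate must be unchanged: F·D/τ = infusion rate.
D = rate × τ / F = 334 × 24 / 0.85 = 9431 mg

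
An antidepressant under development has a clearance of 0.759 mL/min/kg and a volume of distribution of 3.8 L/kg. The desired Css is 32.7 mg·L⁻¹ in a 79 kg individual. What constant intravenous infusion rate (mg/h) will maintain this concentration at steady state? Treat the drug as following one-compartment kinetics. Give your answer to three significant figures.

CL = 0.759 mL/min/kg × 79 kg = 59.96 mL/min = 59.96 × 60/1000 = 3.598 L/h
Vd does not affect the maintenance rate; only clearance governs steady-state input.
Infusion rate = CL · Css = 3.598 L/h × 32.7 mg/L = 117.7 mg/h

118 mg/h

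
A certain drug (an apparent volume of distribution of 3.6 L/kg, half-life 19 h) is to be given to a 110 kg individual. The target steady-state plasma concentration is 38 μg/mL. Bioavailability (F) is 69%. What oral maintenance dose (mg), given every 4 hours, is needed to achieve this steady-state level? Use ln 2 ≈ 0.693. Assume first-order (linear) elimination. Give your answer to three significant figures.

Vd = 3.6 L/kg × 110 kg = 396.0 L
k = 0.693/19 = 0.03647 h⁻¹, so CL = k·Vd = 0.03647 × 396.0 = 14.44 L/h
D = CL × Css × τ / F = 14.44 × 38 × 4 / 0.69 = 3181 mg

3180 mg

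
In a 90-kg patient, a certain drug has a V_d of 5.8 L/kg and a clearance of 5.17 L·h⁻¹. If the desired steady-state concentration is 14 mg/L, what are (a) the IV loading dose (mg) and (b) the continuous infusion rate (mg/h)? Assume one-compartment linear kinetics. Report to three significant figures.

Vd = 5.8 L/kg × 90 kg = 522.0 L
Loading: fill Vd to C_target → 522.0 L × 14 mg/L = 7308 mg
Maintenance: replace elimination → rate = CL × Css = 5.170 × 14 = 72.38 mg/h

(a) 7310 mg; (b) 72.4 mg/h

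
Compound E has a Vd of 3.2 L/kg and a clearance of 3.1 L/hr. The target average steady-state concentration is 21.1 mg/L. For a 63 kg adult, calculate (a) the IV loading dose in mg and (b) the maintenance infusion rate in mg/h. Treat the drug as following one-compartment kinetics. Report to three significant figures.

(a) 4250 mg; (b) 65.4 mg/h

Vd = 3.2 L/kg × 63 kg = 201.6 L
Loading dose = Vd × C = 201.6 × 21.1 = 4254 mg
Maintenance: replace elimination → rate = CL × Css = 3.100 × 21.1 = 65.41 mg/h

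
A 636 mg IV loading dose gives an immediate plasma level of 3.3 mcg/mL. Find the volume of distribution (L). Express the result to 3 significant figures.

Immediately after an IV bolus, C₀ = Dose / Vd, so Vd = Dose / C₀.
Vd = 636 / 3.3 = 192.7 L

193 L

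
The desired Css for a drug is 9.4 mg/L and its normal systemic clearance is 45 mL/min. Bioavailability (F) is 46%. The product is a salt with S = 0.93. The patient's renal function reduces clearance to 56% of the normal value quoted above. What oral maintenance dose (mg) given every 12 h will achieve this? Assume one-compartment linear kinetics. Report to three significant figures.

Convert clearance: 45 mL/min × 60 min/h ÷ 1000 mL/L = 2.700 L/h
Patient clearance = 0.56 × 2.700 = 1.512 L/h
D = CL × Css × τ / F / S = 1.512 × 9.4 × 12 / 0.46 / 0.93 = 398.7 mg

399 mg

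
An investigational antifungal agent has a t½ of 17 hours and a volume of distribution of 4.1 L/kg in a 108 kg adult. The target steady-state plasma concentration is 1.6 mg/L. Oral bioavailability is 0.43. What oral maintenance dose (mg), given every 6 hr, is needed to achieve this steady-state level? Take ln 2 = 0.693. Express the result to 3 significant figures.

Total Vd = 4.1 × 108 = 442.8 L
CL = 0.693 × Vd / t½ = 0.693 × 442.8 / 17 = 18.05 L/h
D = CL × Css × τ / F = 18.05 × 1.6 × 6 / 0.43 = 403.0 mg

403 mg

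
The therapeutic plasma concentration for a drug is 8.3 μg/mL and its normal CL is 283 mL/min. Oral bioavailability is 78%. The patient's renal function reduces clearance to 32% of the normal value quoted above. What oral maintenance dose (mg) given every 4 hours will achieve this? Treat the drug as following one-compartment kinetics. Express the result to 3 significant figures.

Convert clearance: 283 mL/min × 60 min/h ÷ 1000 mL/L = 16.98 L/h
Patient clearance = 0.32 × 16.98 = 5.434 L/h
D = CL × Css × τ / F = 5.434 × 8.3 × 4 / 0.78 = 231.3 mg

231 mg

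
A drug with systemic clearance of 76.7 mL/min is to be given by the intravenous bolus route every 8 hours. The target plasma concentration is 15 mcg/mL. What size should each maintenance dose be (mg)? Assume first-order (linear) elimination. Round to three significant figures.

552 mg

Convert clearance: 76.7 mL/min × 60 min/h ÷ 1000 mL/L = 4.602 L/h
At steady state, dose per interval replaces the amount cleared in that interval: D/τ = CL·Css.
D = CL × Css × τ = 4.602 × 15 × 8 = 552.2 mg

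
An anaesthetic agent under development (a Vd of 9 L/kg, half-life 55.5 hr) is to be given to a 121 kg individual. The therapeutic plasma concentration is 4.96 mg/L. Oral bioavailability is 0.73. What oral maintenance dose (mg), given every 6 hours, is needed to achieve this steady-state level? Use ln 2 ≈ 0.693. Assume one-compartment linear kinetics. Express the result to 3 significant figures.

554 mg

Vd(total) = 121 kg × 9 L/kg = 1089 L
CL = ln 2 · Vd / t½ = 0.693 × 1089 / 55.5 = 13.60 L/h
D = CL × Css × τ / F = 13.60 × 4.96 × 6 / 0.73 = 554.4 mg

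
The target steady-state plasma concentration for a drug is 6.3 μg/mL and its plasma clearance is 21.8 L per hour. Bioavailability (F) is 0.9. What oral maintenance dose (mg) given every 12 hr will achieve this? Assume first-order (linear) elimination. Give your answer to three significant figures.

1830 mg

D = CL × Css × τ / F = 21.80 × 6.3 × 12 / 0.9 = 1831 mg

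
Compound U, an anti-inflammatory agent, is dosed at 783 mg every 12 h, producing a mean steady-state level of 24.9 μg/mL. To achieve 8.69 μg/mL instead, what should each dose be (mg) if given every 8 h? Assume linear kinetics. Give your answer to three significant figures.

With linear kinetics, Css is proportional to dose rate (D/τ) at fixed clearance.
D₂ = D₁ × (Css,target / Css,current) × (τ₂/τ₁) = 783 × (8.69/24.9) × (8/12) = 182.2 mg

182 mg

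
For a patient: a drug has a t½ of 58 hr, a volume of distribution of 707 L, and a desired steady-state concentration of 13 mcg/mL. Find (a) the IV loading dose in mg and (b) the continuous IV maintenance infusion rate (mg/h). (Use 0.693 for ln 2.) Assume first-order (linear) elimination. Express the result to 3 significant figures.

(a) 9190 mg; (b) 110 mg/h

LD = Vd × C = 707.0 × 13 = 9191 mg
CL = 0.693 × Vd / t½ = 0.693 × 707.0 / 58 = 8.447 L/h
Infusion rate = CL × Css = 8.447 × 13 = 109.8 mg/h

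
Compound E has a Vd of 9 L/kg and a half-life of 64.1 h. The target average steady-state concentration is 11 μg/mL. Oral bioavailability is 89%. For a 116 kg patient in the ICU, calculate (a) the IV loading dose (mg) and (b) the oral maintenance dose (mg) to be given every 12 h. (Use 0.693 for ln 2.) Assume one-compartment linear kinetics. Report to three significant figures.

Total Vd = 9 × 116 = 1044 L
LD = Vd × C = 1044 × 11 = 11480 mg
CL = 0.693 × Vd / t½ = 0.693 × 1044 / 64.1 = 11.29 L/h
D = CL × Css × τ / F = 11.29 × 11 × 12 / 0.89 = 1674 mg

(a) 11500 mg; (b) 1670 mg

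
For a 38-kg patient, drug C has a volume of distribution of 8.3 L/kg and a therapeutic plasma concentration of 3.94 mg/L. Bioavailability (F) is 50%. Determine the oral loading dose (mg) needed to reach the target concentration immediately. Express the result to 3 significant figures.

Vd(total) = 38 kg × 8.3 L/kg = 315.4 L
LD = Vd × C / F = 315.4 × 3.940 / 0.5 = 2485 mg

2490 mg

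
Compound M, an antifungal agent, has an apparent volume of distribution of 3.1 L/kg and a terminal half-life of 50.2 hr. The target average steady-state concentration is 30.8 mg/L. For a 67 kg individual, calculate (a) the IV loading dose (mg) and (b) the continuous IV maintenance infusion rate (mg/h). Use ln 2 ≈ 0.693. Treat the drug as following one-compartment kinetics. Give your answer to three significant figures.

(a) 6400 mg; (b) 88.3 mg/h

Vd(total) = 67 kg × 3.1 L/kg = 207.7 L
LD = Vd × C = 207.7 × 30.8 = 6397 mg
CL = 0.693 × Vd / t½ = 0.693 × 207.7 / 50.2 = 2.867 L/h
Infusion rate = CL × Css = 2.867 × 30.8 = 88.30 mg/h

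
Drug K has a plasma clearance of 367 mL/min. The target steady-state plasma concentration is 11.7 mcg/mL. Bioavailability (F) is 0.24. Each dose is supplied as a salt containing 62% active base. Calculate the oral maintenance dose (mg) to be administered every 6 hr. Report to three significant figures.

Convert clearance: 367 mL/min × 60 min/h ÷ 1000 mL/L = 22.02 L/h
D = CL × Css × τ / F / S = 22.02 × 11.7 × 6 / 0.24 / 0.62 = 10390 mg

10400 mg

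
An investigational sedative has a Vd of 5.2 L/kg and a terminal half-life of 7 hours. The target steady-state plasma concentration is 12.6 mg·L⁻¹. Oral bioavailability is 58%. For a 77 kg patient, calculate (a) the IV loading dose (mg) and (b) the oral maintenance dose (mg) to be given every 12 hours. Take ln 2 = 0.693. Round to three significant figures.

(a) 5050 mg; (b) 10300 mg

Total Vd = 5.2 × 77 = 400.4 L
LD = Vd × C = 400.4 × 12.6 = 5045 mg
CL = 0.693 × Vd / t½ = 0.693 × 400.4 / 7 = 39.64 L/h
D = CL × Css × τ / F = 39.64 × 12.6 × 12 / 0.58 = 10330 mg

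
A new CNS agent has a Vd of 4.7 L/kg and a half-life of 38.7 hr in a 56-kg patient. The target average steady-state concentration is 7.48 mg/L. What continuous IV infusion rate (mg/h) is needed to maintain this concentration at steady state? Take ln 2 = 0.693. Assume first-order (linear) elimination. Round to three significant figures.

Total Vd = 4.7 × 56 = 263.2 L
k = 0.693/38.7 = 0.01791 h⁻¹, so CL = k·Vd = 0.01791 × 263.2 = 4.714 L/h
Infusion rate = CL × Css = 4.714 × 7.48 = 35.26 mg/h

35.3 mg/h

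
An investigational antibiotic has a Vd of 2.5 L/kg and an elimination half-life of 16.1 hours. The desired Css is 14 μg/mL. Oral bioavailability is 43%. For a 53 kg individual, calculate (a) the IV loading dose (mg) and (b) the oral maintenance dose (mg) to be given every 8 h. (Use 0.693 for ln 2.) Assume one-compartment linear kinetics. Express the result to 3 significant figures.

(a) 1860 mg; (b) 1490 mg

Total Vd = 2.5 × 53 = 132.5 L
LD = Vd × C = 132.5 × 14 = 1855 mg
CL = 0.693 × Vd / t½ = 0.693 × 132.5 / 16.1 = 5.703 L/h
D = CL × Css × τ / F = 5.703 × 14 × 8 / 0.43 = 1485 mg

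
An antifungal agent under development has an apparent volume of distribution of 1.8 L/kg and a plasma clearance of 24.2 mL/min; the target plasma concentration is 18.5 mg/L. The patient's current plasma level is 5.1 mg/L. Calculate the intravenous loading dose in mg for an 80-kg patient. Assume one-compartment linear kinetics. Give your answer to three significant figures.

Total Vd = 1.8 × 80 = 144.0 L
The loading dose fills Vd to the target concentration.
Concentration deficit ΔC = 18.5 − 5.1 = 13.40 mg/L
LD = Vd × ΔC = 144.0 × 13.40 = 1930 mg

1930 mg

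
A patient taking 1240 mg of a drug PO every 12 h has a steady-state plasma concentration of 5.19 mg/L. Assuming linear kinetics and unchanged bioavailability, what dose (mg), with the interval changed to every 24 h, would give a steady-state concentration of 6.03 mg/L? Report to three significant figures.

For first-order elimination, Css ∝ F·D/(CL·τ); F and CL are unchanged, so Css ∝ D/τ.
D₂ = D₁ × (Css,target / Css,current) × (τ₂/τ₁) = 1240 × (6.03/5.19) × (24/12) = 2881 mg

2880 mg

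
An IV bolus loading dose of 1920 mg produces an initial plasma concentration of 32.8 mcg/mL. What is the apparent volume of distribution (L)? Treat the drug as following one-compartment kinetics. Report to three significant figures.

58.5 L

Immediately after an IV bolus, C₀ = Dose / Vd, so Vd = Dose / C₀.
Vd = 1920 / 32.8 = 58.54 L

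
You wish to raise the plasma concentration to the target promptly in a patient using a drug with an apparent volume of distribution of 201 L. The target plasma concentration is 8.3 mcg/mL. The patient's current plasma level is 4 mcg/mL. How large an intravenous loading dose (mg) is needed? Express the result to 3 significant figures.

The loading dose fills Vd to the target concentration.
Concentration deficit ΔC = 8.3 − 4 = 4.300 mg/L
LD = Vd × ΔC = 201.0 × 4.300 = 864.3 mg

864 mg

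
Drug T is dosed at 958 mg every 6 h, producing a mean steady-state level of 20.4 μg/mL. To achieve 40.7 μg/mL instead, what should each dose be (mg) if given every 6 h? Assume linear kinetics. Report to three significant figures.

With linear kinetics, Css is proportional to dose rate (D/τ) at fixed clearance.
D₂ = D₁ × (Css,target / Css,current) = 958 × 40.7/20.4 = 1911 mg

1910 mg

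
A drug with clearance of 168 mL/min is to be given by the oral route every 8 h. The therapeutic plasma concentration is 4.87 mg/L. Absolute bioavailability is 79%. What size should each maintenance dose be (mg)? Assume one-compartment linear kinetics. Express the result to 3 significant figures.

497 mg

CL = 168 mL/min = 168 × 0.06 = 10.08 L/h
D = CL × Css × τ / F = 10.08 × 4.87 × 8 / 0.79 = 497.1 mg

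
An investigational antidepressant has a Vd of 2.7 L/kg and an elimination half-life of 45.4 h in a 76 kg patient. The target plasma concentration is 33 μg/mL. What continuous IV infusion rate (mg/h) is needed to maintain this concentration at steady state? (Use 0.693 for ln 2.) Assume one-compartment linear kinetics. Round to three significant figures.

103 mg/h

Total Vd = 2.7 × 76 = 205.2 L
CL = ln 2 · Vd / t½ = 0.693 × 205.2 / 45.4 = 3.132 L/h
Infusion rate = CL × Css = 3.132 × 33 = 103.4 mg/h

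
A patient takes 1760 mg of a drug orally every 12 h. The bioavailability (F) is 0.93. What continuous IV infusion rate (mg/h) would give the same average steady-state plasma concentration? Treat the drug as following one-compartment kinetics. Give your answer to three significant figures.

Equivalent systemic input: infusion rate = F·D/τ.
Rate = 0.93 × 1760 / 12 = 136.4 mg/h

136 mg/h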